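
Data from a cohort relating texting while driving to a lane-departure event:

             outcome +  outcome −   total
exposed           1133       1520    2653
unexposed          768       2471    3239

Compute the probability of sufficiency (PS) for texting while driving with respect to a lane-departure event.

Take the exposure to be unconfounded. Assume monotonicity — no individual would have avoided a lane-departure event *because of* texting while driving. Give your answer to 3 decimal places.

p₁ = P(outcome | exposed) = 1133/2653 = 0.42706
p₀ = P(outcome | unexposed) = 768/3239 = 0.23711
Under exogeneity and monotonicity, PS = (p₁ − p₀) / (1 − p₀).
PS = (0.42706 − 0.23711) / (1 − 0.23711) = 0.18995 / 0.76289 ≈ 0.2490

PS ≈ 0.249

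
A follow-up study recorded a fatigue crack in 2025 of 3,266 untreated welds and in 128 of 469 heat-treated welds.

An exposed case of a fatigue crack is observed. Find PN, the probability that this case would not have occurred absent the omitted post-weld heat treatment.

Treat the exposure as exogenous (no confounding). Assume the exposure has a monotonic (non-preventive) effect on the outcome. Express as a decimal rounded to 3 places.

PN ≈ 0.560

p₁ = P(outcome | exposed) = 2025/3266 = 0.62002
p₀ = P(outcome | unexposed) = 128/469 = 0.27292
Under exogeneity and monotonicity, PN = (p₁ − p₀) / p₁.
PN = (0.62002 − 0.27292) / 0.62002 = 0.3471 / 0.62002 ≈ 0.5598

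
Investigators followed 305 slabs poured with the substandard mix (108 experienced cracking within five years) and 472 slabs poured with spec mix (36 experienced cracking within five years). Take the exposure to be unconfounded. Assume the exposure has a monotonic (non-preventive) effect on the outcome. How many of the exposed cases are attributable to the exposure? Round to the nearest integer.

p₁ = P(outcome | exposed) = 108/305 = 0.3541
p₀ = P(outcome | unexposed) = 36/472 = 0.076271
PN = (p₁ − p₀)/p₁ = (0.3541 − 0.076271) / 0.3541 ≈ 0.78460.
Attributable cases ≈ PN × (exposed cases) = 0.78460 × 108 ≈ 84.74.

about 85 cases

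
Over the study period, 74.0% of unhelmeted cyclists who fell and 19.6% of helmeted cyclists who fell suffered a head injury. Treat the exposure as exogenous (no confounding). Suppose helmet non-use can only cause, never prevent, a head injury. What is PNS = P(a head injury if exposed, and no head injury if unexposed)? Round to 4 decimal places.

PNS ≈ 0.5440

p₁ = 0.74, p₀ = 0.196.
Under exogeneity and monotonicity, PNS = p₁ − p₀.
PNS = 0.74 − 0.196 = 0.544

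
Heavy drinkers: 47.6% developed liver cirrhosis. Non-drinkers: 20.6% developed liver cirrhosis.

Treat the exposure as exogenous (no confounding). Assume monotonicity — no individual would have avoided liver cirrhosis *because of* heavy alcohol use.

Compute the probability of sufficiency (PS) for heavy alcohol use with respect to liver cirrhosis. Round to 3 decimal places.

p₁ = 0.476, p₀ = 0.206.
Under exogeneity and monotonicity, PS = (p₁ − p₀) / (1 − p₀).
PS = (0.476 − 0.206) / (1 − 0.206) = 0.27 / 0.794 ≈ 0.3401

PS ≈ 0.340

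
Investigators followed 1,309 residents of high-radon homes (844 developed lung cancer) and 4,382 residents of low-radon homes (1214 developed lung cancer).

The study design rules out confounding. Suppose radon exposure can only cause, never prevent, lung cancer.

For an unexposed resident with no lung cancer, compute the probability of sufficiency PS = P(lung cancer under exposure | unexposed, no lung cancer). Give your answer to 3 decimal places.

PS ≈ 0.509

p₁ = P(outcome | exposed) = 844/1309 = 0.64477
p₀ = P(outcome | unexposed) = 1214/4382 = 0.27704
Under exogeneity and monotonicity, PS = (p₁ − p₀) / (1 − p₀).
PS = (0.64477 − 0.27704) / (1 − 0.27704) = 0.36772 / 0.72296 ≈ 0.5086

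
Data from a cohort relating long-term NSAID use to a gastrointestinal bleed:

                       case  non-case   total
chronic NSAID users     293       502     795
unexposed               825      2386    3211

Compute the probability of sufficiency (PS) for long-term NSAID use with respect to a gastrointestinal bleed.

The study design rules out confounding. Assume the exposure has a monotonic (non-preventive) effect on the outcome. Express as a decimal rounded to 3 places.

PS ≈ 0.150

p₁ = P(outcome | exposed) = 293/795 = 0.36855
p₀ = P(outcome | unexposed) = 825/3211 = 0.25693
Under exogeneity and monotonicity, PS = (p₁ − p₀) / (1 − p₀).
PS = (0.36855 − 0.25693) / (1 − 0.25693) = 0.11162 / 0.74307 ≈ 0.1502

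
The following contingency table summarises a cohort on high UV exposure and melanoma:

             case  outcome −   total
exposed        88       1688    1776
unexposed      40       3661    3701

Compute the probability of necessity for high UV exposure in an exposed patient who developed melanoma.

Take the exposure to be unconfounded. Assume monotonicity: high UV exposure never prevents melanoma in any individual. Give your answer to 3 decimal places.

PN ≈ 0.782

p₁ = P(outcome | exposed) = 88/1776 = 0.04955
p₀ = P(outcome | unexposed) = 40/3701 = 0.010808
Under exogeneity and monotonicity, PN = (p₁ − p₀) / p₁.
PN = (0.04955 − 0.010808) / 0.04955 = 0.038742 / 0.04955 ≈ 0.7819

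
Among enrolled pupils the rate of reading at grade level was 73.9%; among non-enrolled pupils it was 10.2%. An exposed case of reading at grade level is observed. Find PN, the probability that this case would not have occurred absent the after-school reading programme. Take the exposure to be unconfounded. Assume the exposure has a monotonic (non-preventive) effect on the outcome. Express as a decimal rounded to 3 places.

PN ≈ 0.862

p₁ = 0.739, p₀ = 0.102.
Under exogeneity and monotonicity, PN = (p₁ − p₀) / p₁.
PN = (0.739 − 0.102) / 0.739 = 0.637 / 0.739 ≈ 0.8620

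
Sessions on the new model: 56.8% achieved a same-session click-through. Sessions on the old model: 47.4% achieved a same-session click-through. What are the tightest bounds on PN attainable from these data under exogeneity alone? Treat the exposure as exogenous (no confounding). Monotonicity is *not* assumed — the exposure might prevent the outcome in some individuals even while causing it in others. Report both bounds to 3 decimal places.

0.165 ≤ PN ≤ 0.926

p₁ = 0.568, p₀ = 0.474.
Under exogeneity alone the bounds on PN are max{0,(p₁−p₀)/p₁} ≤ PN ≤ min{1,(1−p₀)/p₁}.
  lower = (p₁ − p₀)/p₁ = 0.094 / 0.568 ≈ 0.1655
  upper = min{1, (1 − p₀)/p₁} = 0.526 / 0.568 ≈ 0.9261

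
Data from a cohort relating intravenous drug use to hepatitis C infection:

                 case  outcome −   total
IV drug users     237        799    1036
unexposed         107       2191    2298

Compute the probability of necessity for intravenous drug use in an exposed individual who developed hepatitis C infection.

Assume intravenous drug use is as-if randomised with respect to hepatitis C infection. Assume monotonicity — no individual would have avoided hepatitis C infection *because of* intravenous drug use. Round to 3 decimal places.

p₁ = P(outcome | exposed) = 237/1036 = 0.22876
p₀ = P(outcome | unexposed) = 107/2298 = 0.046562
Under exogeneity and monotonicity, PN = (p₁ − p₀)/p₁.
PN = (0.22876 − 0.046562) / 0.22876 ≈ 0.7965

PN ≈ 0.796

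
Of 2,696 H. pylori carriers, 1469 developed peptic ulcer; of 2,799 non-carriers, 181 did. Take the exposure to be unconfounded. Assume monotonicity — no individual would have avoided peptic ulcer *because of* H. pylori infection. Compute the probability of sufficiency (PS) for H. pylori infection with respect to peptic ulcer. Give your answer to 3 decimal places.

PS ≈ 0.513

p₁ = P(outcome | exposed) = 1469/2696 = 0.54488
p₀ = P(outcome | unexposed) = 181/2799 = 0.064666
Under exogeneity and monotonicity, PS = (p₁ − p₀) / (1 − p₀).
PS = (0.54488 − 0.064666) / (1 − 0.064666) = 0.48022 / 0.93533 ≈ 0.5134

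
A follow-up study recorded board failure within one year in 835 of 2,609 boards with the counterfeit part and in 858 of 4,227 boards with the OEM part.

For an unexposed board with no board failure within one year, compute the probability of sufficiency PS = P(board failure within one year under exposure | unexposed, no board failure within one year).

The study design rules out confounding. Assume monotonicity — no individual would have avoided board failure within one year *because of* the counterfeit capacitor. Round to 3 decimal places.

PS ≈ 0.147

p₁ = P(outcome | exposed) = 835/2609 = 0.32005
p₀ = P(outcome | unexposed) = 858/4227 = 0.20298
Under exogeneity and monotonicity, PS = (p₁ − p₀) / (1 − p₀).
PS = (0.32005 − 0.20298) / (1 − 0.20298) = 0.11707 / 0.79702 ≈ 0.1469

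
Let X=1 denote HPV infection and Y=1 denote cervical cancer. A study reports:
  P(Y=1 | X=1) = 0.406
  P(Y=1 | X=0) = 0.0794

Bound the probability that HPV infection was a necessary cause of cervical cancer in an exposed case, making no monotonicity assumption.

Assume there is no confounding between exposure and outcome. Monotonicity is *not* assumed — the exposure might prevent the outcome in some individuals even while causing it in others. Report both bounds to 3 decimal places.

0.804 ≤ PN ≤ 1.000

Let p₁ = 0.406, p₀ = 0.0794.
Under exogeneity alone the bounds on PN are max{0,(p₁−p₀)/p₁} ≤ PN ≤ min{1,(1−p₀)/p₁}.
  lower = (p₁ − p₀)/p₁ = 0.3266 / 0.406 ≈ 0.8044
  upper = min{1, (1 − p₀)/p₁} = 0.9206 / 0.406 ≈ 2.2675 → capped at 1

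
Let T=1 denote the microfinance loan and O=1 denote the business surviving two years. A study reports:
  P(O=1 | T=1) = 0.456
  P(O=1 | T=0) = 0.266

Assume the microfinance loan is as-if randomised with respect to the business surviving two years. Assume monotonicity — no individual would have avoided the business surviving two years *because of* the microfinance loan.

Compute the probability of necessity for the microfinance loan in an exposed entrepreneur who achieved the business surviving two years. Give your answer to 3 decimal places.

Let p₁ = 0.456, p₀ = 0.266.
Under exogeneity and monotonicity, PN = (p₁ − p₀) / p₁.
PN = (0.456 − 0.266) / 0.456 = 0.19 / 0.456 ≈ 0.4167

PN ≈ 0.417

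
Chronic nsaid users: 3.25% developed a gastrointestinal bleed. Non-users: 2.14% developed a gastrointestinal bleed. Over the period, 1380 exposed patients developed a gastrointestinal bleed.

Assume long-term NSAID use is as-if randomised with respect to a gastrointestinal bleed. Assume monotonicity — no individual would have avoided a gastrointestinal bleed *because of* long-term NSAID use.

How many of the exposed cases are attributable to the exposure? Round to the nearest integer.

about 471 cases

p₁ = 0.0325, p₀ = 0.0214.
PN = (p₁ − p₀)/p₁ = (0.0325 − 0.0214) / 0.0325 ≈ 0.34154.
Attributable cases ≈ PN × (exposed cases) = 0.34154 × 1380 ≈ 471.32.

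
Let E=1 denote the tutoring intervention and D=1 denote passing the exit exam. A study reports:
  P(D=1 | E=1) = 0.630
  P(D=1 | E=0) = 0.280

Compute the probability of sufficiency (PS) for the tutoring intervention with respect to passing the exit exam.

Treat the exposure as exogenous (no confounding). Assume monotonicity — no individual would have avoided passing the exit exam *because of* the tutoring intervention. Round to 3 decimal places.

Let p₁ = 0.63, p₀ = 0.28.
Under exogeneity and monotonicity, PS = (p₁ − p₀) / (1 − p₀).
PS = (0.63 − 0.28) / (1 − 0.28) = 0.35 / 0.72 ≈ 0.4861

PS ≈ 0.486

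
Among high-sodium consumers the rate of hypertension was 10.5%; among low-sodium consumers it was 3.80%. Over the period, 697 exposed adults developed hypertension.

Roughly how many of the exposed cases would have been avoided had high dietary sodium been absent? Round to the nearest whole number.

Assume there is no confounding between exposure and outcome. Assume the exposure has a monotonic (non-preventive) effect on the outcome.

p₁ = 0.105, p₀ = 0.038.
PN = (p₁ − p₀)/p₁ = (0.105 − 0.038) / 0.105 ≈ 0.63810.
Attributable cases ≈ PN × (exposed cases) = 0.63810 × 697 ≈ 444.75.

about 445 cases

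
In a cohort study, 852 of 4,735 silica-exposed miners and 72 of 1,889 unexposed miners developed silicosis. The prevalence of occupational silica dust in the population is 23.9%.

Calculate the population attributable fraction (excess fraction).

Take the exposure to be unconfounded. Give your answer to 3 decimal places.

p₁ = P(outcome | exposed) = 852/4735 = 0.17994
p₀ = P(outcome | unexposed) = 72/1889 = 0.038115
Overall risk P(Y=1) = π·p₁ + (1−π)·p₀ = 0.239×0.17994 + 0.761×0.038115 = 0.072011.
Under exogeneity, PAF = [P(Y=1) − p₀] / P(Y=1).
PAF = (0.072011 − 0.038115) / 0.072011 ≈ 0.4707

PAF ≈ 0.471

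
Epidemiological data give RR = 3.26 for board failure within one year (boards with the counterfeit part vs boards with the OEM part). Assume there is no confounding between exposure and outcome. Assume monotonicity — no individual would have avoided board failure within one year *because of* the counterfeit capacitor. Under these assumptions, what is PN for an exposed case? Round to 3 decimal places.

PN ≈ 0.693

Under exogeneity and monotonicity, PN = (RR − 1) / RR = 1 − 1/RR.
PN = (3.26 − 1) / 3.26 = 2.26 / 3.26 ≈ 0.6933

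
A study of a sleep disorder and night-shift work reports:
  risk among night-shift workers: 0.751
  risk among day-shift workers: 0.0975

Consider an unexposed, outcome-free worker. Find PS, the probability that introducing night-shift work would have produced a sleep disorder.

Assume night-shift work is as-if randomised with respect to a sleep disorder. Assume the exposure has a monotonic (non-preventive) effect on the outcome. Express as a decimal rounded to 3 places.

PS ≈ 0.724

Let p₁ = 0.751, p₀ = 0.0975.
Under exogeneity and monotonicity, PS = (p₁ − p₀) / (1 − p₀).
PS = (0.751 − 0.0975) / (1 − 0.0975) = 0.6535 / 0.9025 ≈ 0.7241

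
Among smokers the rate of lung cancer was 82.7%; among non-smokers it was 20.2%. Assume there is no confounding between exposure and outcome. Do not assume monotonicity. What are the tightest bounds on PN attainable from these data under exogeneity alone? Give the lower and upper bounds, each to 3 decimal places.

0.756 ≤ PN ≤ 0.965

p₁ = 0.827, p₀ = 0.202.
Under exogeneity alone the bounds on PN are max{0,(p₁−p₀)/p₁} ≤ PN ≤ min{1,(1−p₀)/p₁}.
  lower = (p₁ − p₀)/p₁ = 0.625 / 0.827 ≈ 0.7557
  upper = min{1, (1 − p₀)/p₁} = 0.798 / 0.827 ≈ 0.9649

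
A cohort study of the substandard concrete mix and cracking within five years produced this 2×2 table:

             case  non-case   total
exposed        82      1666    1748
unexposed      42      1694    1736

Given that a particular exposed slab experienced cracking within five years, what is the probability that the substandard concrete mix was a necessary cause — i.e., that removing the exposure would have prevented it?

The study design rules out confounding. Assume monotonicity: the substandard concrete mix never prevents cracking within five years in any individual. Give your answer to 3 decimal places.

p₁ = P(outcome | exposed) = 82/1748 = 0.046911
p₀ = P(outcome | unexposed) = 42/1736 = 0.024194
Under exogeneity and monotonicity, PN = (p₁ − p₀) / p₁.
PN = (0.046911 − 0.024194) / 0.046911 = 0.022717 / 0.046911 ≈ 0.4843

PN ≈ 0.484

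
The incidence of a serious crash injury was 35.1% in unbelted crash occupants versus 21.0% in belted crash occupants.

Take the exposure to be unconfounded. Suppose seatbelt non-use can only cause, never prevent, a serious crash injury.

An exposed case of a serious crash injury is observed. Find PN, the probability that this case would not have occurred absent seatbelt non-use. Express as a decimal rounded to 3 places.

PN ≈ 0.402

p₁ = 0.351, p₀ = 0.21.
Under exogeneity and monotonicity, PN = (p₁ − p₀) / p₁.
PN = (0.351 − 0.21) / 0.351 = 0.141 / 0.351 ≈ 0.4017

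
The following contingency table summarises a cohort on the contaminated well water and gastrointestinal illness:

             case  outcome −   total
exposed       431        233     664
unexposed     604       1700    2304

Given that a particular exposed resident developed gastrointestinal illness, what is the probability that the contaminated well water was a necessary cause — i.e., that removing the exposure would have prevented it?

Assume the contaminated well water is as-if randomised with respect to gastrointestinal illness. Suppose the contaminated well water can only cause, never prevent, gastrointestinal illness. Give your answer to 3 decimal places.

PN ≈ 0.596

p₁ = P(outcome | exposed) = 431/664 = 0.6491
p₀ = P(outcome | unexposed) = 604/2304 = 0.26215
Under exogeneity and monotonicity, PN = (p₁ − p₀) / p₁.
PN = (0.6491 − 0.26215) / 0.6491 = 0.38694 / 0.6491 ≈ 0.5961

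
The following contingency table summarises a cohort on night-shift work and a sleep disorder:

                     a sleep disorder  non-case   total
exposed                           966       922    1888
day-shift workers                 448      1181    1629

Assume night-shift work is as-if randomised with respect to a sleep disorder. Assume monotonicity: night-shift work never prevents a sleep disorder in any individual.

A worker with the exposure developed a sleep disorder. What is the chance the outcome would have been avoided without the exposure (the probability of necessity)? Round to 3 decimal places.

p₁ = P(outcome | exposed) = 966/1888 = 0.51165
p₀ = P(outcome | unexposed) = 448/1629 = 0.27502
Under exogeneity and monotonicity, PN = (p₁ − p₀)/p₁.
PN = (0.51165 − 0.27502) / 0.51165 ≈ 0.4625

PN ≈ 0.462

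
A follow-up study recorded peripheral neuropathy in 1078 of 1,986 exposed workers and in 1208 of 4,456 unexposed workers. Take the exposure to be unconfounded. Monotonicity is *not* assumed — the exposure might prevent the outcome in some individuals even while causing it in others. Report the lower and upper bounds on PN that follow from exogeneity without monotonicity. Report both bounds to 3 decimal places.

p₁ = P(outcome | exposed) = 1078/1986 = 0.5428
p₀ = P(outcome | unexposed) = 1208/4456 = 0.2711
Under exogeneity alone the bounds on PN are max{0,(p₁−p₀)/p₁} ≤ PN ≤ min{1,(1−p₀)/p₁}.
  lower = (p₁ − p₀)/p₁ = 0.2717 / 0.5428 ≈ 0.5006
  upper = min{1, (1 − p₀)/p₁} = 0.7289 / 0.5428 ≈ 1.3429 → capped at 1

0.501 ≤ PN ≤ 1.000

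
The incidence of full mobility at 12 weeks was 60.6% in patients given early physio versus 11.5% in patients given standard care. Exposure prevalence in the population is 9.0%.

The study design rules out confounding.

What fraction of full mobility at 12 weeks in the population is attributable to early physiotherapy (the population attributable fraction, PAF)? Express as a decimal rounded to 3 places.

PAF ≈ 0.278

p₁ = 0.606, p₀ = 0.115.
Overall risk P(Y=1) = π·p₁ + (1−π)·p₀ = 0.09×0.606 + 0.91×0.115 = 0.15919.
Under exogeneity, PAF = [P(Y=1) − p₀] / P(Y=1).
PAF = (0.15919 − 0.115) / 0.15919 ≈ 0.2776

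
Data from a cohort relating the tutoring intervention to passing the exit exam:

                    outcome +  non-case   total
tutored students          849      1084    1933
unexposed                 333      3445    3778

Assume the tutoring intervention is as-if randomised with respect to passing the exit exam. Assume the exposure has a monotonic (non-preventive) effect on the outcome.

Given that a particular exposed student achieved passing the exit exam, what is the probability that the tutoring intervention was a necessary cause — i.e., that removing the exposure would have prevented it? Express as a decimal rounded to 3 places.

p₁ = P(outcome | exposed) = 849/1933 = 0.43921
p₀ = P(outcome | unexposed) = 333/3778 = 0.088142
Under exogeneity and monotonicity, PN = (p₁ − p₀)/p₁.
PN = (0.43921 − 0.088142) / 0.43921 ≈ 0.7993

PN ≈ 0.799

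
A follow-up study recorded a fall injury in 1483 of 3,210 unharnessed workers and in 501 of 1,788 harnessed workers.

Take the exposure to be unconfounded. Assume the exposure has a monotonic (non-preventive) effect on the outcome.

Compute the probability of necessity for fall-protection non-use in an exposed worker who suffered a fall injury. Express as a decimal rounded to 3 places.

PN ≈ 0.393

p₁ = P(outcome | exposed) = 1483/3210 = 0.46199
p₀ = P(outcome | unexposed) = 501/1788 = 0.2802
Under exogeneity and monotonicity, PN = (p₁ − p₀) / p₁.
PN = (0.46199 − 0.2802) / 0.46199 = 0.18179 / 0.46199 ≈ 0.3935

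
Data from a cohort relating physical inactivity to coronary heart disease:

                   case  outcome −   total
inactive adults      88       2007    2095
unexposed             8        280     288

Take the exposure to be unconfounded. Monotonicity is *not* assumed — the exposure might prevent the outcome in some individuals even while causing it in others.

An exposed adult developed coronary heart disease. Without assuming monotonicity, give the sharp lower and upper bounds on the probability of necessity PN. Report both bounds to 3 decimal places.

p₁ = P(outcome | exposed) = 88/2095 = 0.042005
p₀ = P(outcome | unexposed) = 8/288 = 0.027778
Under exogeneity alone the bounds on PN are max{0,(p₁−p₀)/p₁} ≤ PN ≤ min{1,(1−p₀)/p₁}.
  lower = (p₁ − p₀)/p₁ = 0.014227 / 0.042005 ≈ 0.3387
  upper = min{1, (1 − p₀)/p₁} = 0.97222 / 0.042005 ≈ 23.1455 → capped at 1

0.339 ≤ PN ≤ 1.000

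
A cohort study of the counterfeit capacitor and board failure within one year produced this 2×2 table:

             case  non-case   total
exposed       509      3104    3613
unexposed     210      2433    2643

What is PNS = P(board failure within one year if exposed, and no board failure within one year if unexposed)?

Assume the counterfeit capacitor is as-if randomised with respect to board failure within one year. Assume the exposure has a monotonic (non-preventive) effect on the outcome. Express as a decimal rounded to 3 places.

p₁ = P(outcome | exposed) = 509/3613 = 0.14088
p₀ = P(outcome | unexposed) = 210/2643 = 0.079455
Under exogeneity and monotonicity, PNS = p₁ − p₀.
PNS = 0.14088 − 0.079455 = 0.061425

PNS ≈ 0.061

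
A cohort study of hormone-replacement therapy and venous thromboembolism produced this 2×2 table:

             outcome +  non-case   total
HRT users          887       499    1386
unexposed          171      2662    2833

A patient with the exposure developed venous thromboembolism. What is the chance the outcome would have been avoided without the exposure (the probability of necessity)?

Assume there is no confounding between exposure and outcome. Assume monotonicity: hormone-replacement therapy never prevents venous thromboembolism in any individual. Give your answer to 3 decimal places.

p₁ = P(outcome | exposed) = 887/1386 = 0.63997
p₀ = P(outcome | unexposed) = 171/2833 = 0.06036
Under exogeneity and monotonicity, PN = (p₁ − p₀) / p₁.
PN = (0.63997 − 0.06036) / 0.63997 = 0.57961 / 0.63997 ≈ 0.9057

PN ≈ 0.906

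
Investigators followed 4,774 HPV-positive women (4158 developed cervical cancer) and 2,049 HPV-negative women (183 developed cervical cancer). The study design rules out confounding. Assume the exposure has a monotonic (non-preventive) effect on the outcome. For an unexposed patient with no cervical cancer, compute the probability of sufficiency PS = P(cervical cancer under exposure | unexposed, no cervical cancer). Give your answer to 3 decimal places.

PS ≈ 0.858

p₁ = P(outcome | exposed) = 4158/4774 = 0.87097
p₀ = P(outcome | unexposed) = 183/2049 = 0.089312
Under exogeneity and monotonicity, PS = (p₁ − p₀) / (1 − p₀).
PS = (0.87097 − 0.089312) / (1 − 0.089312) = 0.78166 / 0.91069 ≈ 0.8583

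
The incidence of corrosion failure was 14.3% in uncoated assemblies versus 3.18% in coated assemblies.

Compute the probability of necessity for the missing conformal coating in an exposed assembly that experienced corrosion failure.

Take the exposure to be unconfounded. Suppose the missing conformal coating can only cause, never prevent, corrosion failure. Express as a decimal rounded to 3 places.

PN ≈ 0.778

p₁ = 0.143, p₀ = 0.0318.
Under exogeneity and monotonicity, PN = (p₁ − p₀) / p₁.
PN = (0.143 − 0.0318) / 0.143 = 0.1112 / 0.143 ≈ 0.7776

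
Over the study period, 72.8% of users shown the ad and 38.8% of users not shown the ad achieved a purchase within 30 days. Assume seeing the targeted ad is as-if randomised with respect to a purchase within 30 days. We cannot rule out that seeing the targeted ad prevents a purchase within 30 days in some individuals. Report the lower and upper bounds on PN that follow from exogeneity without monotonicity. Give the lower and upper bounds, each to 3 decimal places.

p₁ = 0.728, p₀ = 0.388.
Under exogeneity alone the bounds on PN are max{0,(p₁−p₀)/p₁} ≤ PN ≤ min{1,(1−p₀)/p₁}.
  lower = (p₁ − p₀)/p₁ = 0.34 / 0.728 ≈ 0.4670
  upper = min{1, (1 − p₀)/p₁} = 0.612 / 0.728 ≈ 0.8407

0.467 ≤ PN ≤ 0.841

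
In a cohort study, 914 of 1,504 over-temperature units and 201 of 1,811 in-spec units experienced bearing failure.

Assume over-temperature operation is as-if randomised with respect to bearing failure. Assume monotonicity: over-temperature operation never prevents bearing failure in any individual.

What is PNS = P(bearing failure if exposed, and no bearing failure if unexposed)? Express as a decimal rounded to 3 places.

PNS ≈ 0.497

p₁ = P(outcome | exposed) = 914/1504 = 0.60771
p₀ = P(outcome | unexposed) = 201/1811 = 0.11099
Under exogeneity and monotonicity, PNS = p₁ − p₀.
PNS = 0.60771 − 0.11099 = 0.49672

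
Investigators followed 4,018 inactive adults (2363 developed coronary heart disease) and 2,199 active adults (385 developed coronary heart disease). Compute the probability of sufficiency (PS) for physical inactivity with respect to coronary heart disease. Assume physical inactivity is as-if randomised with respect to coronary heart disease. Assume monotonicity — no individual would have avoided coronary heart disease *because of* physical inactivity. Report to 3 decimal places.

p₁ = P(outcome | exposed) = 2363/4018 = 0.5881
p₀ = P(outcome | unexposed) = 385/2199 = 0.17508
Under exogeneity and monotonicity, PS = (p₁ − p₀) / (1 − p₀).
PS = (0.5881 − 0.17508) / (1 − 0.17508) = 0.41302 / 0.82492 ≈ 0.5007

PS ≈ 0.501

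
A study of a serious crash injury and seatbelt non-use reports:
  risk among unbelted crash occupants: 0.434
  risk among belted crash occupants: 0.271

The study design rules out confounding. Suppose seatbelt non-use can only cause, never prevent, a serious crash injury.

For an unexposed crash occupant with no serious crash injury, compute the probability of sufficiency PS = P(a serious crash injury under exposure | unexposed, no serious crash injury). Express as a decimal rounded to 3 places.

PS ≈ 0.224

Let p₁ = 0.434, p₀ = 0.271.
Under exogeneity and monotonicity, PS = (p₁ − p₀) / (1 − p₀).
PS = (0.434 − 0.271) / (1 − 0.271) = 0.163 / 0.729 ≈ 0.2236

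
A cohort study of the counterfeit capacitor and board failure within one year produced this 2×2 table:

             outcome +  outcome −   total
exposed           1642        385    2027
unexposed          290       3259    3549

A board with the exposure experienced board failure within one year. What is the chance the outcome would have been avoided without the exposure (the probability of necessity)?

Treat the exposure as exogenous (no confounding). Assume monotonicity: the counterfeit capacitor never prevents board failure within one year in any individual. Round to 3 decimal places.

p₁ = P(outcome | exposed) = 1642/2027 = 0.81006
p₀ = P(outcome | unexposed) = 290/3549 = 0.081713
Under exogeneity and monotonicity, PN = (p₁ − p₀) / p₁.
PN = (0.81006 − 0.081713) / 0.81006 = 0.72835 / 0.81006 ≈ 0.8991

PN ≈ 0.899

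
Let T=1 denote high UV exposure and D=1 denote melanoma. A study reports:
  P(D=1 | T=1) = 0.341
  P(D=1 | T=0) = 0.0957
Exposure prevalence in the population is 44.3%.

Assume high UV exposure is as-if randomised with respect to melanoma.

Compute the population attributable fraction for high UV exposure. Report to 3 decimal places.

PAF ≈ 0.532

Let p₁ = 0.341, p₀ = 0.0957.
Overall risk P(Y=1) = π·p₁ + (1−π)·p₀ = 0.443×0.341 + 0.557×0.0957 = 0.20437.
Under exogeneity, PAF = [P(Y=1) − p₀] / P(Y=1).
PAF = (0.20437 − 0.0957) / 0.20437 ≈ 0.5317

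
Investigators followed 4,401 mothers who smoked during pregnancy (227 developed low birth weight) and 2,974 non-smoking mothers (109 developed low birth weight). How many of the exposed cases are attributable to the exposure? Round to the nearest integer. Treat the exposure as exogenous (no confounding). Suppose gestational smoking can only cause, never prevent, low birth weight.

about 66 cases

p₁ = P(outcome | exposed) = 227/4401 = 0.051579
p₀ = P(outcome | unexposed) = 109/2974 = 0.036651
PN = (p₁ − p₀)/p₁ = (0.051579 − 0.036651) / 0.051579 ≈ 0.28942.
Attributable cases ≈ PN × (exposed cases) = 0.28942 × 227 ≈ 65.70.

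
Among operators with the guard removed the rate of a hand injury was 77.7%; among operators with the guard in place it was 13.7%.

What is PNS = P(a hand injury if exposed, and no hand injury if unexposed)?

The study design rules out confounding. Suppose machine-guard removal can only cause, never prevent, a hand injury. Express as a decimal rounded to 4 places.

PNS ≈ 0.6400

p₁ = 0.777, p₀ = 0.137.
Under exogeneity and monotonicity, PNS = p₁ − p₀.
PNS = 0.777 − 0.137 = 0.64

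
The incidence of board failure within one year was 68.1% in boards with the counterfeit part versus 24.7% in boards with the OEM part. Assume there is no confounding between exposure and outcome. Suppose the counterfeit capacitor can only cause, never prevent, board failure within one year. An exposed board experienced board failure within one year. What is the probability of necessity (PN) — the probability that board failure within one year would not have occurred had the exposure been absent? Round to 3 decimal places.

PN ≈ 0.637

p₁ = 0.681, p₀ = 0.247.
Under exogeneity and monotonicity, PN = (p₁ − p₀) / p₁.
PN = (0.681 − 0.247) / 0.681 = 0.434 / 0.681 ≈ 0.6373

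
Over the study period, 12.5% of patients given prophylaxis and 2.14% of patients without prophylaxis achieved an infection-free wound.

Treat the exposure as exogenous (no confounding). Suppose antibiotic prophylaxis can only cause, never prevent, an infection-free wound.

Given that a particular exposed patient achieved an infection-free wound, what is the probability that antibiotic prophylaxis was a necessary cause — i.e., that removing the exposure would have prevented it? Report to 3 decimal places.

p₁ = 0.125, p₀ = 0.0214.
Under exogeneity and monotonicity, PN = (p₁ − p₀) / p₁.
PN = (0.125 − 0.0214) / 0.125 = 0.1036 / 0.125 ≈ 0.8288

PN ≈ 0.829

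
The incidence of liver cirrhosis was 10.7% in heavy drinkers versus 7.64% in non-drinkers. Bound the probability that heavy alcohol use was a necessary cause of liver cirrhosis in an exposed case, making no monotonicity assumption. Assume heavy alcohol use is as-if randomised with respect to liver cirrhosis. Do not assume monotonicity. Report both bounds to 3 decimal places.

0.286 ≤ PN ≤ 1.000

p₁ = 0.107, p₀ = 0.0764.
Under exogeneity alone the bounds on PN are max{0,(p₁−p₀)/p₁} ≤ PN ≤ min{1,(1−p₀)/p₁}.
  lower = (p₁ − p₀)/p₁ = 0.0306 / 0.107 ≈ 0.2860
  upper = min{1, (1 − p₀)/p₁} = 0.9236 / 0.107 ≈ 8.6318 → capped at 1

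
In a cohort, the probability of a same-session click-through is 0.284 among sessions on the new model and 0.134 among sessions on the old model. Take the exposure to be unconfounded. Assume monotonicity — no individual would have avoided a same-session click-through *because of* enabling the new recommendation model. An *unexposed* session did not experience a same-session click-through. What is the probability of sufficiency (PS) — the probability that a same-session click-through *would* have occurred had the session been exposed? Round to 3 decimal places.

PS ≈ 0.173

Let p₁ = 0.284, p₀ = 0.134.
Under exogeneity and monotonicity, PS = (p₁ − p₀) / (1 − p₀).
PS = (0.284 − 0.134) / (1 − 0.134) = 0.15 / 0.866 ≈ 0.1732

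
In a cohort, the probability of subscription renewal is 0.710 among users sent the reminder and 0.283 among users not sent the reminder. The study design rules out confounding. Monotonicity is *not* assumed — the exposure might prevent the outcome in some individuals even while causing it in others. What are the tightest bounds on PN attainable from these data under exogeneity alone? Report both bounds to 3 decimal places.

Let p₁ = 0.71, p₀ = 0.283.
Under exogeneity alone the bounds on PN are max{0,(p₁−p₀)/p₁} ≤ PN ≤ min{1,(1−p₀)/p₁}.
  lower = (p₁ − p₀)/p₁ = 0.427 / 0.71 ≈ 0.6014
  upper = min{1, (1 − p₀)/p₁} = 0.717 / 0.71 ≈ 1.0099 → capped at 1

0.601 ≤ PN ≤ 1.000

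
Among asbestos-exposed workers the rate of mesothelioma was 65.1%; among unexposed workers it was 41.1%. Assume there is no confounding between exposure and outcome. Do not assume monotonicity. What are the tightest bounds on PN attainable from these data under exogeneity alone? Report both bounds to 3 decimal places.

p₁ = 0.651, p₀ = 0.411.
Under exogeneity alone the bounds on PN are max{0,(p₁−p₀)/p₁} ≤ PN ≤ min{1,(1−p₀)/p₁}.
  lower = (p₁ − p₀)/p₁ = 0.24 / 0.651 ≈ 0.3687
  upper = min{1, (1 − p₀)/p₁} = 0.589 / 0.651 ≈ 0.9048

0.369 ≤ PN ≤ 0.905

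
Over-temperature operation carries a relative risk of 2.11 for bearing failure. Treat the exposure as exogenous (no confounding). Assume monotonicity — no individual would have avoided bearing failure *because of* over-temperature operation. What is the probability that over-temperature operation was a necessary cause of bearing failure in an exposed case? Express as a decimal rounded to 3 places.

Under exogeneity and monotonicity, PN = (RR − 1) / RR = 1 − 1/RR.
PN = (2.11 − 1) / 2.11 = 1.11 / 2.11 ≈ 0.5261

PN ≈ 0.526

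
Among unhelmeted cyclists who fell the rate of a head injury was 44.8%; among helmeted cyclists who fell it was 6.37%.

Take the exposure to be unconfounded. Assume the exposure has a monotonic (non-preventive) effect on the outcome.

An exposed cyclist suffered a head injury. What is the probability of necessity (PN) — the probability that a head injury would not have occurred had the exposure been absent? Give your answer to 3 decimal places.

PN ≈ 0.858

p₁ = 0.448, p₀ = 0.0637.
Under exogeneity and monotonicity, PN = (p₁ − p₀) / p₁.
PN = (0.448 − 0.0637) / 0.448 = 0.3843 / 0.448 ≈ 0.8578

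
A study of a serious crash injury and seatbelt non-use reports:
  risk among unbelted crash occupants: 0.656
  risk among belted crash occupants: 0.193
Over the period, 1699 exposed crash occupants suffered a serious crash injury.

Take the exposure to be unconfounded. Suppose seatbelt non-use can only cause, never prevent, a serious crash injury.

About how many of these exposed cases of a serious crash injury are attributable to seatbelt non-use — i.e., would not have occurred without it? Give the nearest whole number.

Let p₁ = 0.656, p₀ = 0.193.
PN = (p₁ − p₀)/p₁ = (0.656 − 0.193) / 0.656 ≈ 0.70579.
Attributable cases ≈ PN × (exposed cases) = 0.70579 × 1699 ≈ 1199.14.

about 1199 cases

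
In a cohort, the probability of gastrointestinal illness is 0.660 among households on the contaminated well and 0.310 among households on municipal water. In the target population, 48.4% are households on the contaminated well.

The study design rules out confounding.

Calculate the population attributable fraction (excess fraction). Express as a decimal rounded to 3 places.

PAF ≈ 0.353

Let p₁ = 0.66, p₀ = 0.31.
Overall risk P(Y=1) = π·p₁ + (1−π)·p₀ = 0.484×0.66 + 0.516×0.31 = 0.4794.
Under exogeneity, PAF = [P(Y=1) − p₀] / P(Y=1).
PAF = (0.4794 − 0.31) / 0.4794 ≈ 0.3534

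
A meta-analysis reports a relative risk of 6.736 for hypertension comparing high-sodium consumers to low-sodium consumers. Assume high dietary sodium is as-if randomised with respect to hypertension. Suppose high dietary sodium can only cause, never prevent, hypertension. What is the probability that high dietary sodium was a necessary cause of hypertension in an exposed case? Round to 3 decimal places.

PN ≈ 0.852

Under exogeneity and monotonicity, PN = (RR − 1) / RR = 1 − 1/RR.
PN = (6.736 − 1) / 6.736 = 5.736 / 6.736 ≈ 0.8515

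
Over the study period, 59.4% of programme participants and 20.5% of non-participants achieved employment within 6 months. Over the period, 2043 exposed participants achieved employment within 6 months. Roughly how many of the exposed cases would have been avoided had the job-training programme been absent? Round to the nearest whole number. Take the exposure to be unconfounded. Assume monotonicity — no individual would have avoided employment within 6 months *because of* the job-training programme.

about 1338 cases

p₁ = 0.594, p₀ = 0.205.
PN = (p₁ − p₀)/p₁ = (0.594 − 0.205) / 0.594 ≈ 0.65488.
Attributable cases ≈ PN × (exposed cases) = 0.65488 × 2043 ≈ 1337.92.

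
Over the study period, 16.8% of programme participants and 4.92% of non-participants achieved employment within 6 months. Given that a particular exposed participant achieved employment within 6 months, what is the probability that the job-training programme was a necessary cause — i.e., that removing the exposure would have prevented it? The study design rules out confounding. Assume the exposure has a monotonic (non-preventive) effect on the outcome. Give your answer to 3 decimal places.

PN ≈ 0.707

p₁ = 0.168, p₀ = 0.0492.
Under exogeneity and monotonicity, PN = (p₁ − p₀) / p₁.
PN = (0.168 − 0.0492) / 0.168 = 0.1188 / 0.168 ≈ 0.7071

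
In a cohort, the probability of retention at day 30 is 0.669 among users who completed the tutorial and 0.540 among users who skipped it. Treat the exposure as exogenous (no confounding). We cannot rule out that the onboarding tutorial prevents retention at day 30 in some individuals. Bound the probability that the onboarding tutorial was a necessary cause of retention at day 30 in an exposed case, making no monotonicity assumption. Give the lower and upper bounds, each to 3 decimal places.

0.193 ≤ PN ≤ 0.688

Let p₁ = 0.669, p₀ = 0.54.
Under exogeneity alone the bounds on PN are max{0,(p₁−p₀)/p₁} ≤ PN ≤ min{1,(1−p₀)/p₁}.
  lower = (p₁ − p₀)/p₁ = 0.129 / 0.669 ≈ 0.1928
  upper = min{1, (1 − p₀)/p₁} = 0.46 / 0.669 ≈ 0.6876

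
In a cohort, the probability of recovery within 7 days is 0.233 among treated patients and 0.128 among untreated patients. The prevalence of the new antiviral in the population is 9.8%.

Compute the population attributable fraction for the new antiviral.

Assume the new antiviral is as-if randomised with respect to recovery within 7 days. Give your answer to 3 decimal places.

Let p₁ = 0.233, p₀ = 0.128.
Overall risk P(Y=1) = π·p₁ + (1−π)·p₀ = 0.098×0.233 + 0.902×0.128 = 0.13829.
Under exogeneity, PAF = [P(Y=1) − p₀] / P(Y=1).
PAF = (0.13829 − 0.128) / 0.13829 ≈ 0.0744

PAF ≈ 0.074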